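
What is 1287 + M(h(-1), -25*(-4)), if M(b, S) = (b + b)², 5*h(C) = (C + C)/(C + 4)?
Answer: 289591/225 ≈ 1287.1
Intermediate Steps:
h(C) = 2*C/(5*(4 + C)) (h(C) = ((C + C)/(C + 4))/5 = ((2*C)/(4 + C))/5 = (2*C/(4 + C))/5 = 2*C/(5*(4 + C)))
M(b, S) = 4*b² (M(b, S) = (2*b)² = 4*b²)
1287 + M(h(-1), -25*(-4)) = 1287 + 4*((⅖)*(-1)/(4 - 1))² = 1287 + 4*((⅖)*(-1)/3)² = 1287 + 4*((⅖)*(-1)*(⅓))² = 1287 + 4*(-2/15)² = 1287 + 4*(4/225) = 1287 + 16/225 = 289591/225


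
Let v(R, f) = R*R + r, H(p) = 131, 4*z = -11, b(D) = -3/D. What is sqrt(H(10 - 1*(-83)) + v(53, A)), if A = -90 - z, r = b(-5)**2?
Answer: sqrt(73509)/5 ≈ 54.225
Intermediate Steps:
r = 9/25 (r = (-3/(-5))**2 = (-3*(-1/5))**2 = (3/5)**2 = 9/25 ≈ 0.36000)
z = -11/4 (z = (1/4)*(-11) = -11/4 ≈ -2.7500)
A = -349/4 (A = -90 - 1*(-11/4) = -90 + 11/4 = -349/4 ≈ -87.250)
v(R, f) = 9/25 + R**2 (v(R, f) = R*R + 9/25 = R**2 + 9/25 = 9/25 + R**2)
sqrt(H(10 - 1*(-83)) + v(53, A)) = sqrt(131 + (9/25 + 53**2)) = sqrt(131 + (9/25 + 2809)) = sqrt(131 + 70234/25) = sqrt(73509/25) = sqrt(73509)/5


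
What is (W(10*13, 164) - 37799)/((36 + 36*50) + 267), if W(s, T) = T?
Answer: -12545/701 ≈ -17.896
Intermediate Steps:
(W(10*13, 164) - 37799)/((36 + 36*50) + 267) = (164 - 37799)/((36 + 36*50) + 267) = -37635/((36 + 1800) + 267) = -37635/(1836 + 267) = -37635/2103 = -37635*1/2103 = -12545/701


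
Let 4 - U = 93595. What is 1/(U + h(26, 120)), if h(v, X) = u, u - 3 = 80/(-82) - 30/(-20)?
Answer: -82/7674173 ≈ -1.0685e-5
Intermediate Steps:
U = -93591 (U = 4 - 1*93595 = 4 - 93595 = -93591)
u = 289/82 (u = 3 + (80/(-82) - 30/(-20)) = 3 + (80*(-1/82) - 30*(-1/20)) = 3 + (-40/41 + 3/2) = 3 + 43/82 = 289/82 ≈ 3.5244)
h(v, X) = 289/82
1/(U + h(26, 120)) = 1/(-93591 + 289/82) = 1/(-7674173/82) = -82/7674173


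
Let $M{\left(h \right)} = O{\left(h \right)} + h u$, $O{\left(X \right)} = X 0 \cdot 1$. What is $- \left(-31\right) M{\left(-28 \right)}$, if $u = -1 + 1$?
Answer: $0$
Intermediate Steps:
$u = 0$
$O{\left(X \right)} = 0$ ($O{\left(X \right)} = 0 \cdot 1 = 0$)
$M{\left(h \right)} = 0$ ($M{\left(h \right)} = 0 + h 0 = 0 + 0 = 0$)
$- \left(-31\right) M{\left(-28 \right)} = - \left(-31\right) 0 = \left(-1\right) 0 = 0$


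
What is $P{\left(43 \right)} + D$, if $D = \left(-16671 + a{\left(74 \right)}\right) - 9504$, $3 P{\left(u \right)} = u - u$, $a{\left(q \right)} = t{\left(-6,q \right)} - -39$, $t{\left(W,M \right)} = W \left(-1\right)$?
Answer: $-26130$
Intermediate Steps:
$t{\left(W,M \right)} = - W$
$a{\left(q \right)} = 45$ ($a{\left(q \right)} = \left(-1\right) \left(-6\right) - -39 = 6 + 39 = 45$)
$P{\left(u \right)} = 0$ ($P{\left(u \right)} = \frac{u - u}{3} = \frac{1}{3} \cdot 0 = 0$)
$D = -26130$ ($D = \left(-16671 + 45\right) - 9504 = -16626 - 9504 = -26130$)
$P{\left(43 \right)} + D = 0 - 26130 = -26130$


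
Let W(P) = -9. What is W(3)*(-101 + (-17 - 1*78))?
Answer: 1764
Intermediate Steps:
W(3)*(-101 + (-17 - 1*78)) = -9*(-101 + (-17 - 1*78)) = -9*(-101 + (-17 - 78)) = -9*(-101 - 95) = -9*(-196) = 1764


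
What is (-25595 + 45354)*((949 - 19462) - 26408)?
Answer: -887594039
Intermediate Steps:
(-25595 + 45354)*((949 - 19462) - 26408) = 19759*(-18513 - 26408) = 19759*(-44921) = -887594039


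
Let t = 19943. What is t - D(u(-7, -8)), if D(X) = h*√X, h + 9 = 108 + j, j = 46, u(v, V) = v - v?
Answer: 19943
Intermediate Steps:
u(v, V) = 0
h = 145 (h = -9 + (108 + 46) = -9 + 154 = 145)
D(X) = 145*√X
t - D(u(-7, -8)) = 19943 - 145*√0 = 19943 - 145*0 = 19943 - 1*0 = 19943 + 0 = 19943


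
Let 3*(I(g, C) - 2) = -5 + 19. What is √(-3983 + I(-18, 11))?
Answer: I*√35787/3 ≈ 63.058*I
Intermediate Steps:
I(g, C) = 20/3 (I(g, C) = 2 + (-5 + 19)/3 = 2 + (⅓)*14 = 2 + 14/3 = 20/3)
√(-3983 + I(-18, 11)) = √(-3983 + 20/3) = √(-11929/3) = I*√35787/3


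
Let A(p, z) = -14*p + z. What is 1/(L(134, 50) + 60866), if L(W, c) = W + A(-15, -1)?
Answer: 1/61209 ≈ 1.6337e-5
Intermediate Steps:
A(p, z) = z - 14*p
L(W, c) = 209 + W (L(W, c) = W + (-1 - 14*(-15)) = W + (-1 + 210) = W + 209 = 209 + W)
1/(L(134, 50) + 60866) = 1/((209 + 134) + 60866) = 1/(343 + 60866) = 1/61209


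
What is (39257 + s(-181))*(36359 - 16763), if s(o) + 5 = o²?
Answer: 1411166748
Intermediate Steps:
s(o) = -5 + o²
(39257 + s(-181))*(36359 - 16763) = (39257 + (-5 + (-181)²))*(36359 - 16763) = (39257 + (-5 + 32761))*19596 = (39257 + 32756)*19596 = 72013*19596 = 1411166748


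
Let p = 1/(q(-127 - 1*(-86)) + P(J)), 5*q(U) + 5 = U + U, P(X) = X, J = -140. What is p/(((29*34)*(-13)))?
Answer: 5/10087766 ≈ 4.9565e-7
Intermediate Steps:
q(U) = -1 + 2*U/5 (q(U) = -1 + (U + U)/5 = -1 + (2*U)/5 = -1 + 2*U/5)
p = -5/787 (p = 1/((-1 + 2*(-127 - 1*(-86))/5) - 140) = 1/((-1 + 2*(-127 + 86)/5) - 140) = 1/((-1 + (⅖)*(-41)) - 140) = 1/((-1 - 82/5) - 140) = 1/(-87/5 - 140) = 1/(-787/5) = -5/787 ≈ -0.0063532)
p/(((29*34)*(-13))) = -5/(787*((29*34)*(-13))) = -5/(787*(986*(-13))) = -5/787/(-12818) = -5/787*(-1/12818) = 5/10087766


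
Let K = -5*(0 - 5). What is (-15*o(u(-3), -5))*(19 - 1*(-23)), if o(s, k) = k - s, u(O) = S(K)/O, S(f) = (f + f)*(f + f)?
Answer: -521850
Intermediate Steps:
K = 25 (K = -5*(-5) = 25)
S(f) = 4*f² (S(f) = (2*f)*(2*f) = 4*f²)
u(O) = 2500/O (u(O) = (4*25²)/O = (4*625)/O = 2500/O)
(-15*o(u(-3), -5))*(19 - 1*(-23)) = (-15*(-5 - 2500/(-3)))*(19 - 1*(-23)) = (-15*(-5 - 2500*(-1)/3))*(19 + 23) = -15*(-5 - 1*(-2500/3))*42 = -15*(-5 + 2500/3)*42 = -15*2485/3*42 = -12425*42 = -521850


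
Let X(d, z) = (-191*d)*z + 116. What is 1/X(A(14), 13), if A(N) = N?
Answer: -1/34646 ≈ -2.8863e-5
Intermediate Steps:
X(d, z) = 116 - 191*d*z (X(d, z) = -191*d*z + 116 = 116 - 191*d*z)
1/X(A(14), 13) = 1/(116 - 191*14*13) = 1/(116 - 34762) = 1/(-34646) = -1/34646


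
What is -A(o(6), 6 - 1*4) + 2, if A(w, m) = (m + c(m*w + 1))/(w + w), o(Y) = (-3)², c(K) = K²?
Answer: -109/6 ≈ -18.167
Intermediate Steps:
o(Y) = 9
A(w, m) = (m + (1 + m*w)²)/(2*w) (A(w, m) = (m + (m*w + 1)²)/(w + w) = (m + (1 + m*w)²)/((2*w)) = (m + (1 + m*w)²)*(1/(2*w)) = (m + (1 + m*w)²)/(2*w))
-A(o(6), 6 - 1*4) + 2 = -((6 - 1*4) + (1 + (6 - 1*4)*9)²)/(2*9) + 2 = -((6 - 4) + (1 + (6 - 4)*9)²)/(2*9) + 2 = -(2 + (1 + 2*9)²)/(2*9) + 2 = -(2 + (1 + 18)²)/(2*9) + 2 = -(2 + 19²)/(2*9) + 2 = -(2 + 361)/(2*9) + 2 = -363/(2*9) + 2 = -1*121/6 + 2 = -121/6 + 2 = -109/6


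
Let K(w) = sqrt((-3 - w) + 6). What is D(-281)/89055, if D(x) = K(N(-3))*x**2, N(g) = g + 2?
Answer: 157922/89055 ≈ 1.7733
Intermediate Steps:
N(g) = 2 + g
K(w) = sqrt(3 - w)
D(x) = 2*x**2 (D(x) = sqrt(3 - (2 - 3))*x**2 = sqrt(3 - 1*(-1))*x**2 = sqrt(3 + 1)*x**2 = sqrt(4)*x**2 = 2*x**2)
D(-281)/89055 = (2*(-281)**2)/89055 = (2*78961)*(1/89055) = 157922*(1/89055) = 157922/89055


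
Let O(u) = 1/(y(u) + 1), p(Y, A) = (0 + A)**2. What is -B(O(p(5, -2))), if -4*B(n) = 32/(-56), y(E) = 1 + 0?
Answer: -1/7 ≈ -0.14286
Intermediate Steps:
y(E) = 1
p(Y, A) = A**2
O(u) = 1/2 (O(u) = 1/(1 + 1) = 1/2)
B(n) = 1/7 (B(n) = -8/(-56) = -8*(-1)/56 = -1/4*(-4/7) = 1/7)
-B(O(p(5, -2))) = -1*1/7 = -1/7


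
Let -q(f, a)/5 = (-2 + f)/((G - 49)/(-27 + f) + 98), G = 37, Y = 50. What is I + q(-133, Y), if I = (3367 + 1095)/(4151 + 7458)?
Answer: 330947426/45542107 ≈ 7.2668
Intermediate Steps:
q(f, a) = -5*(-2 + f)/(98 - 12/(-27 + f)) (q(f, a) = -5*(-2 + f)/((37 - 49)/(-27 + f) + 98) = -5*(-2 + f)/(-12/(-27 + f) + 98) = -5*(-2 + f)/(98 - 12/(-27 + f)))
I = 4462/11609 ≈ 0.38436
I + q(-133, Y) = 4462/11609 + 5*(-54 - 1*(-133)**2 + 29*(-133))/(2*(-1329 + 49*(-133))) = 4462/11609 + 5*(-54 - 1*17689 - 3857)/(2*(-1329 - 6517)) = 4462/11609 + (5/2)*(-54 - 17689 - 3857)/(-7846) = 4462/11609 + (5/2)*(-1/7846)*(-21600) = 4462/11609 + 27000/3923 = 330947426/45542107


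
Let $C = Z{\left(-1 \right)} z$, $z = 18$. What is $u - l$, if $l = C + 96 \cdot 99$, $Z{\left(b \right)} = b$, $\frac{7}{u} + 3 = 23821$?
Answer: $- \frac{225937541}{23818} \approx -9486.0$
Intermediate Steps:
$u = \frac{7}{23818}$ ($u = \frac{7}{-3 + 23821} = \frac{7}{23818} \approx 0.0002939$)
$C = -18$ ($C = \left(-1\right) 18 = -18$)
$l = 9486$ ($l = -18 + 96 \cdot 99 = -18 + 9504 = 9486$)
$u - l = \frac{7}{23818} - 9486 = - \frac{225937541}{23818}$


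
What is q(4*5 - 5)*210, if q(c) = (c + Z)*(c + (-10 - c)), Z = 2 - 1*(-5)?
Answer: -46200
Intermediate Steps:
Z = 7 (Z = 2 + 5 = 7)
q(c) = -70 - 10*c (q(c) = (c + 7)*(c + (-10 - c)) = (7 + c)*(-10) = -70 - 10*c)
q(4*5 - 5)*210 = (-70 - 10*(4*5 - 5))*210 = (-70 - 10*(20 - 5))*210 = (-70 - 10*15)*210 = (-70 - 150)*210 = -220*210 = -46200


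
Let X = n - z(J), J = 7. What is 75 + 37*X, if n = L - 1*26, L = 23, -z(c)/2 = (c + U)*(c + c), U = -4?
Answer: 3072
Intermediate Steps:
z(c) = -4*c*(-4 + c) (z(c) = -2*(c - 4)*(c + c) = -2*(-4 + c)*2*c = -4*c*(-4 + c))
n = -3 (n = 23 - 1*26 = 23 - 26 = -3)
X = 81 (X = -3 - 4*7*(4 - 1*7) = -3 - 4*7*(4 - 7) = -3 - 4*7*(-3) = -3 - 1*(-84) = -3 + 84 = 81)
75 + 37*X = 75 + 37*81 = 75 + 2997 = 3072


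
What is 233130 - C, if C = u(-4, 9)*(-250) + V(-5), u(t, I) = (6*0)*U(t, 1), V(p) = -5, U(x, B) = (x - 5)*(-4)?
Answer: 233135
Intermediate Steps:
U(x, B) = 20 - 4*x (U(x, B) = (-5 + x)*(-4) = 20 - 4*x)
u(t, I) = 0 (u(t, I) = (6*0)*(20 - 4*t) = 0*(20 - 4*t) = 0)
C = -5 (C = 0*(-250) - 5 = 0 - 5 = -5)
233130 - C = 233130 - 1*(-5) = 233130 + 5 = 233135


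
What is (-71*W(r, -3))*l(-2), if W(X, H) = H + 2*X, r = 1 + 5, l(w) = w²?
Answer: -2556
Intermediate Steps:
r = 6
(-71*W(r, -3))*l(-2) = -71*(-3 + 2*6)*(-2)² = -71*(-3 + 12)*4 = -71*9*4 = -639*4 = -2556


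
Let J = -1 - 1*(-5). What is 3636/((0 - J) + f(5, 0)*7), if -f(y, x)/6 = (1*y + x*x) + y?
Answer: -909/106 ≈ -8.5755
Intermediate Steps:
J = 4 (J = -1 + 5 = 4)
f(y, x) = -12*y - 6*x**2 (f(y, x) = -6*((1*y + x*x) + y) = -6*((y + x**2) + y) = -6*(x**2 + 2*y) = -12*y - 6*x**2)
3636/((0 - J) + f(5, 0)*7) = 3636/((0 - 1*4) + (-12*5 - 6*0**2)*7) = 3636/((0 - 4) + (-60 - 6*0)*7) = 3636/(-4 + (-60 + 0)*7) = 3636/(-4 - 60*7) = 3636/(-4 - 420) = 3636/(-424) = 3636*(-1/424) = -909/106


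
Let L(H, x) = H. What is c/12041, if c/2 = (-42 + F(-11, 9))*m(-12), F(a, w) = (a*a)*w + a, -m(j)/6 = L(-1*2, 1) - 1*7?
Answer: 111888/12041 ≈ 9.2923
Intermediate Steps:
m(j) = 54 (m(j) = -6*(-1*2 - 1*7) = -6*(-2 - 7) = -6*(-9) = 54)
F(a, w) = a + w*a² (F(a, w) = a²*w + a = w*a² + a = a + w*a²)
c = 111888 (c = 2*((-42 - 11*(1 - 11*9))*54) = 2*((-42 - 11*(1 - 99))*54) = 2*((-42 - 11*(-98))*54) = 2*((-42 + 1078)*54) = 2*(1036*54) = 2*55944 = 111888)
c/12041 = 111888/12041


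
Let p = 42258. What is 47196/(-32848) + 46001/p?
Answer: -60420965/173511348 ≈ -0.34822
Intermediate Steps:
47196/(-32848) + 46001/p = 47196/(-32848) + 46001/42258 = 47196*(-1/32848) + 46001*(1/42258) = -11799/8212 + 46001/42258 = -60420965/173511348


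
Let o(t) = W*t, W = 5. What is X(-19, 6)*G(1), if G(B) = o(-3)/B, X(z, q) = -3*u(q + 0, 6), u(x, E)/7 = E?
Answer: 1890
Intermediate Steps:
o(t) = 5*t
u(x, E) = 7*E
X(z, q) = -126 (X(z, q) = -21*6 = -3*42 = -126)
G(B) = -15/B (G(B) = (5*(-3))/B = -15/B)
X(-19, 6)*G(1) = -(-1890)/1 = -(-1890) = -126*(-15) = 1890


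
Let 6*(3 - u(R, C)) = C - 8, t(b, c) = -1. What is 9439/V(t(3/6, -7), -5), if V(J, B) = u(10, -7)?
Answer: 18878/11 ≈ 1716.2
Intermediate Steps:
u(R, C) = 13/3 - C/6 (u(R, C) = 3 - (C - 8)/6 = 3 - (-8 + C)/6 = 3 + (4/3 - C/6) = 13/3 - C/6)
V(J, B) = 11/2 (V(J, B) = 13/3 - ⅙*(-7) = 13/3 + 7/6 = 11/2)
9439/V(t(3/6, -7), -5) = 9439/(11/2) = 9439*(2/11) = 18878/11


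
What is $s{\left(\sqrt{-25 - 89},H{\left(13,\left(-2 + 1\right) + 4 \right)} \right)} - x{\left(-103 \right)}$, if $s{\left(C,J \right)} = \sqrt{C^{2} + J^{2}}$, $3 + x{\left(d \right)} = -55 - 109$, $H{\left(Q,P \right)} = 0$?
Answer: $167 + i \sqrt{114} \approx 167.0 + 10.677 i$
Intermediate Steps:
$x{\left(d \right)} = -167$ ($x{\left(d \right)} = -3 - 164 = -167$)
$s{\left(\sqrt{-25 - 89},H{\left(13,\left(-2 + 1\right) + 4 \right)} \right)} - x{\left(-103 \right)} = \sqrt{\left(\sqrt{-25 - 89}\right)^{2} + 0^{2}} - -167 = \sqrt{\left(\sqrt{-114}\right)^{2} + 0} + 167 = \sqrt{\left(i \sqrt{114}\right)^{2} + 0} + 167 = \sqrt{-114 + 0} + 167 = \sqrt{-114} + 167 = i \sqrt{114} + 167 = 167 + i \sqrt{114}$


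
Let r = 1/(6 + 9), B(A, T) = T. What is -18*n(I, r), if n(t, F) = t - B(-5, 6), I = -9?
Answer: 270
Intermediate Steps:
r = 1/15 ≈ 0.066667
n(t, F) = -6 + t (n(t, F) = t - 1*6 = t - 6 = -6 + t)
-18*n(I, r) = -18*(-6 - 9) = -18*(-15) = 270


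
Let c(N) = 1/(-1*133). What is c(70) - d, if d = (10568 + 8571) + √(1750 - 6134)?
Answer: -2545488/133 - 4*I*√274 ≈ -19139.0 - 66.212*I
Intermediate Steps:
c(N) = -1/133 (c(N) = 1/(-133) = -1/133)
d = 19139 + 4*I*√274 (d = 19139 + √(-4384) = 19139 + 4*I*√274 ≈ 19139.0 + 66.212*I)
c(70) - d = -1/133 - (19139 + 4*I*√274) = -1/133 + (-19139 - 4*I*√274) = -2545488/133 - 4*I*√274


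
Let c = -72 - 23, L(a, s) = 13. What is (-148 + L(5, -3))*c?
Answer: 12825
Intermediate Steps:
c = -95
(-148 + L(5, -3))*c = (-148 + 13)*(-95) = -135*(-95) = 12825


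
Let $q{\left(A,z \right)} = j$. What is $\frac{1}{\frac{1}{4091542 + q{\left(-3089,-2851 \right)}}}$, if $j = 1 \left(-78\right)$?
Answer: $4091464$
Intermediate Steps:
$j = -78$
$q{\left(A,z \right)} = -78$
$\frac{1}{\frac{1}{4091542 + q{\left(-3089,-2851 \right)}}} = \frac{1}{\frac{1}{4091542 - 78}} = \frac{1}{\frac{1}{4091464}} = 4091464$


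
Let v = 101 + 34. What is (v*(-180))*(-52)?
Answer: 1263600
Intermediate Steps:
v = 135
(v*(-180))*(-52) = (135*(-180))*(-52) = -24300*(-52) = 1263600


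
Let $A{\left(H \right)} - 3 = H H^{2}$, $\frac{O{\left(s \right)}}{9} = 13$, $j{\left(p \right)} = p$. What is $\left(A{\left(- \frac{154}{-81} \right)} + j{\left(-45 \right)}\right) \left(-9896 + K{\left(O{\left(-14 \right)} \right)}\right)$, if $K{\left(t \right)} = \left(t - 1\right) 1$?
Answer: $\frac{60858521080}{177147} \approx 3.4355 \cdot 10^{5}$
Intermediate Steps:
$O{\left(s \right)} = 117$ ($O{\left(s \right)} = 9 \cdot 13 = 117$)
$K{\left(t \right)} = -1 + t$ ($K{\left(t \right)} = \left(-1 + t\right) 1 = -1 + t$)
$A{\left(H \right)} = 3 + H^{3}$ ($A{\left(H \right)} = 3 + H H^{2} = 3 + H^{3}$)
$\left(A{\left(- \frac{154}{-81} \right)} + j{\left(-45 \right)}\right) \left(-9896 + K{\left(O{\left(-14 \right)} \right)}\right) = \left(\left(3 + \left(- \frac{154}{-81}\right)^{3}\right) - 45\right) \left(-9896 + \left(-1 + 117\right)\right) = \left(\left(3 + \left(\left(-154\right) \left(- \frac{1}{81}\right)\right)^{3}\right) - 45\right) \left(-9896 + 116\right) = \left(\left(3 + \left(\frac{154}{81}\right)^{3}\right) - 45\right) \left(-9780\right) = \left(\left(3 + \frac{3652264}{531441}\right) - 45\right) \left(-9780\right) = \left(\frac{5246587}{531441} - 45\right) \left(-9780\right) = \left(- \frac{18668258}{531441}\right) \left(-9780\right) = \frac{60858521080}{177147}$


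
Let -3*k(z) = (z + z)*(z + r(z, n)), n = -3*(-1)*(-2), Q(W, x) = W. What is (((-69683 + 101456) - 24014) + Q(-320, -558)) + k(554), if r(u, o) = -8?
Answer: -194217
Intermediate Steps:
n = -6 (n = 3*(-2) = -6)
k(z) = -2*z*(-8 + z)/3 (k(z) = -(z + z)*(z - 8)/3 = -2*z*(-8 + z)/3)
(((-69683 + 101456) - 24014) + Q(-320, -558)) + k(554) = (((-69683 + 101456) - 24014) - 320) + (⅔)*554*(8 - 1*554) = ((31773 - 24014) - 320) + (⅔)*554*(8 - 554) = (7759 - 320) + (⅔)*554*(-546) = 7439 - 201656 = -194217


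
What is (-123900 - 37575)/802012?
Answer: -161475/802012 ≈ -0.20134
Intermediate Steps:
(-123900 - 37575)/802012 = -161475*1/802012 = -161475/802012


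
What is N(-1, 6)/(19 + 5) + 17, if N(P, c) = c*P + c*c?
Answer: 73/4 ≈ 18.250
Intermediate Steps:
N(P, c) = c**2 + P*c (N(P, c) = P*c + c**2 = c**2 + P*c)
N(-1, 6)/(19 + 5) + 17 = (6*(-1 + 6))/(19 + 5) + 17 = (6*5)/24 + 17 = 30*(1/24) + 17 = 5/4 + 17 = 73/4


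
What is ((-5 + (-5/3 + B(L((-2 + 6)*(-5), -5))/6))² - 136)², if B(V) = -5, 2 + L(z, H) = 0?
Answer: 101761/16 ≈ 6360.1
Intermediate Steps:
L(z, H) = -2 (L(z, H) = -2 + 0 = -2)
((-5 + (-5/3 + B(L((-2 + 6)*(-5), -5))/6))² - 136)² = ((-5 + (-5/3 - 5/6))² - 136)² = ((-5 + (-5*⅓ - 5*⅙))² - 136)² = ((-5 + (-5/3 - ⅚))² - 136)² = ((-5 - 5/2)² - 136)² = ((-15/2)² - 136)² = (225/4 - 136)² = (-319/4)² = 101761/16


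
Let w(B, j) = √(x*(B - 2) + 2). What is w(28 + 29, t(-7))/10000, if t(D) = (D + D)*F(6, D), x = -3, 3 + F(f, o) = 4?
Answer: I*√163/10000 ≈ 0.0012767*I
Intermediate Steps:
F(f, o) = 1 (F(f, o) = -3 + 4 = 1)
t(D) = 2*D (t(D) = (D + D)*1 = (2*D)*1 = 2*D)
w(B, j) = √(8 - 3*B) (w(B, j) = √(-3*(B - 2) + 2) = √(-3*(-2 + B) + 2) = √((6 - 3*B) + 2) = √(8 - 3*B))
w(28 + 29, t(-7))/10000 = √(8 - 3*(28 + 29))/10000 = √(8 - 3*57)*(1/10000) = √(8 - 171)*(1/10000) = √(-163)*(1/10000) = (I*√163)*(1/10000) = I*√163/10000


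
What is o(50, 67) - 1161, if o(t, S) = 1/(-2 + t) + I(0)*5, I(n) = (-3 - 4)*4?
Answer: -62447/48 ≈ -1301.0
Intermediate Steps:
I(n) = -28 (I(n) = -7*4 = -28)
o(t, S) = -140 + 1/(-2 + t) (o(t, S) = 1/(-2 + t) - 28*5 = 1/(-2 + t) - 140 = -140 + 1/(-2 + t))
o(50, 67) - 1161 = (281 - 140*50)/(-2 + 50) - 1161 = (281 - 7000)/48 - 1161 = (1/48)*(-6719) - 1161 = -6719/48 - 1161 = -62447/48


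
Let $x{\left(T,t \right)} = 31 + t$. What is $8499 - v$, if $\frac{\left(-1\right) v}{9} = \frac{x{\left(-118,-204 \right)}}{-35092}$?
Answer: $\frac{298248465}{35092} \approx 8499.0$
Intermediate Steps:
$v = - \frac{1557}{35092}$ ($v = - 9 \frac{31 - 204}{-35092} = - 9 \left(\left(-173\right) \left(- \frac{1}{35092}\right)\right) = \left(-9\right) \frac{173}{35092} = - \frac{1557}{35092} \approx -0.044369$)
$8499 - v = 8499 - - \frac{1557}{35092} = 8499 + \frac{1557}{35092} = \frac{298248465}{35092}$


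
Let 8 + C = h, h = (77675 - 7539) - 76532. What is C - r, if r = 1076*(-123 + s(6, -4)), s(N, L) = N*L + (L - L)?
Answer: 151768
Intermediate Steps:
h = -6396 (h = 70136 - 76532 = -6396)
s(N, L) = L*N (s(N, L) = L*N + 0 = L*N)
r = -158172 (r = 1076*(-123 - 4*6) = 1076*(-123 - 24) = 1076*(-147) = -158172)
C = -6404 (C = -8 - 6396 = -6404)
C - r = -6404 - 1*(-158172) = -6404 + 158172 = 151768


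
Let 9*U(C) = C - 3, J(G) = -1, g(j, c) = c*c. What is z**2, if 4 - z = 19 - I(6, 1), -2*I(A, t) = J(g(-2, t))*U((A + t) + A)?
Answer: 16900/81 ≈ 208.64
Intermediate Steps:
g(j, c) = c**2
U(C) = -1/3 + C/9 (U(C) = (C - 3)/9 = (-3 + C)/9 = -1/3 + C/9)
I(A, t) = -1/6 + A/9 + t/18 (I(A, t) = -(-1)*(-1/3 + ((A + t) + A)/9)/2 = -(-1)*(-1/3 + (t + 2*A)/9)/2 = -(-1)*(-1/3 + (t/9 + 2*A/9))/2 = -(-1)*(-1/3 + t/9 + 2*A/9)/2 = -(1/3 - 2*A/9 - t/9)/2 = -1/6 + A/9 + t/18)
z = -130/9 (z = 4 - (19 - (-1/6 + (1/9)*6 + (1/18)*1)) = 4 - (19 - (-1/6 + 2/3 + 1/18)) = 4 - (19 - 1*5/9) = 4 - (19 - 5/9) = 4 - 1*166/9 = 4 - 166/9 = -130/9 ≈ -14.444)
z**2 = (-130/9)**2 = 16900/81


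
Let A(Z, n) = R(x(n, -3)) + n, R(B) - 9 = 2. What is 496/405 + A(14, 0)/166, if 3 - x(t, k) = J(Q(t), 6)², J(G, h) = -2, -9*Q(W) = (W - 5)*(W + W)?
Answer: 86791/67230 ≈ 1.2910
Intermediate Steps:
Q(W) = -2*W*(-5 + W)/9 (Q(W) = -(W - 5)*(W + W)/9 = -(-5 + W)*2*W/9 = -2*W*(-5 + W)/9)
x(t, k) = -1 (x(t, k) = 3 - 1*(-2)² = 3 - 1*4 = 3 - 4 = -1)
R(B) = 11 (R(B) = 9 + 2 = 11)
A(Z, n) = 11 + n
496/405 + A(14, 0)/166 = 496/405 + (11 + 0)/166 = 496*(1/405) + 11*(1/166) = 496/405 + 11/166 = 86791/67230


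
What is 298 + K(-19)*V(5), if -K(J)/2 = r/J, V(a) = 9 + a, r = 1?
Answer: 5690/19 ≈ 299.47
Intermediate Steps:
K(J) = -2/J
298 + K(-19)*V(5) = 298 + (-2/(-19))*(9 + 5) = 298 - 2*(-1/19)*14 = 298 + (2/19)*14 = 298 + 28/19 = 5690/19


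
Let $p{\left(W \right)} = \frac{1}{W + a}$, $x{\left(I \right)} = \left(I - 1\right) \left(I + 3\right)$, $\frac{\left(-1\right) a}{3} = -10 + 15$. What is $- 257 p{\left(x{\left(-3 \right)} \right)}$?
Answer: $\frac{257}{15} \approx 17.133$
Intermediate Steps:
$a = -15$ ($a = - 3 \left(-10 + 15\right) = \left(-3\right) 5 = -15$)
$x{\left(I \right)} = \left(-1 + I\right) \left(3 + I\right)$
$p{\left(W \right)} = \frac{1}{-15 + W}$ ($p{\left(W \right)} = \frac{1}{W - 15} = \frac{1}{-15 + W}$)
$- 257 p{\left(x{\left(-3 \right)} \right)} = - \frac{257}{-15 + \left(-3 + \left(-3\right)^{2} + 2 \left(-3\right)\right)} = - \frac{257}{-15 - 0} = - \frac{257}{-15 + 0} = - \frac{257}{-15} = \left(-257\right) \left(- \frac{1}{15}\right) = \frac{257}{15}$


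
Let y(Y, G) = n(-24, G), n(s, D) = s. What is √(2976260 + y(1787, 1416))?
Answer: 2*√744059 ≈ 1725.2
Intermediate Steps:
y(Y, G) = -24
√(2976260 + y(1787, 1416)) = √(2976260 - 24) = √2976236 = 2*√744059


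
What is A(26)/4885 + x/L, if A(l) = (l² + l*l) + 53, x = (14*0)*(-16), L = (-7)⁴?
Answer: 281/977 ≈ 0.28762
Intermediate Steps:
L = 2401
x = 0 (x = 0*(-16) = 0)
A(l) = 53 + 2*l² (A(l) = (l² + l²) + 53 = 2*l² + 53 = 53 + 2*l²)
A(26)/4885 + x/L = (53 + 2*26²)/4885 + 0/2401 = (53 + 2*676)*(1/4885) + 0*(1/2401) = (53 + 1352)*(1/4885) + 0 = 1405*(1/4885) + 0 = 281/977 + 0 = 281/977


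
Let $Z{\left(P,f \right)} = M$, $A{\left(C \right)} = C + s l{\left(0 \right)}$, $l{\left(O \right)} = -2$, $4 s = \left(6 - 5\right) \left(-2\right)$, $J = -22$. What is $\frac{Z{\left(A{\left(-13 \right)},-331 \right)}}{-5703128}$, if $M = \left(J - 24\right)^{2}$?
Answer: $- \frac{529}{1425782} \approx -0.00037102$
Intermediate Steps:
$s = - \frac{1}{2}$ ($s = \frac{\left(6 - 5\right) \left(-2\right)}{4} = \frac{1 \left(-2\right)}{4} = \frac{1}{4} \left(-2\right) = - \frac{1}{2} \approx -0.5$)
$A{\left(C \right)} = 1 + C$ ($A{\left(C \right)} = C - -1 = C + 1 = 1 + C$)
$M = 2116$ ($M = \left(-22 - 24\right)^{2} = \left(-46\right)^{2} = 2116$)
$Z{\left(P,f \right)} = 2116$
$\frac{Z{\left(A{\left(-13 \right)},-331 \right)}}{-5703128} = \frac{2116}{-5703128} = 2116 \left(- \frac{1}{5703128}\right) = - \frac{529}{1425782}$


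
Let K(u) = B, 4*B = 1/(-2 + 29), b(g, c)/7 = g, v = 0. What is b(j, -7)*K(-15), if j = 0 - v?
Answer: 0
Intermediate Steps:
j = 0 (j = 0 - 1*0 = 0 + 0 = 0)
b(g, c) = 7*g
B = 1/108 (B = 1/(4*(-2 + 29)) = (1/4)/27 = (1/4)*(1/27) = 1/108 ≈ 0.0092593)
K(u) = 1/108
b(j, -7)*K(-15) = (7*0)*(1/108) = 0*(1/108) = 0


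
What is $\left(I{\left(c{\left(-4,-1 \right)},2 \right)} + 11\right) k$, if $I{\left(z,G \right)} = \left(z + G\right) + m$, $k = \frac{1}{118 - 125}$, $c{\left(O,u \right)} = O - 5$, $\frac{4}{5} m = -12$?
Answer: $\frac{11}{7} \approx 1.5714$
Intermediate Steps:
$m = -15$ ($m = \frac{5}{4} \left(-12\right) = -15$)
$c{\left(O,u \right)} = -5 + O$
$k = - \frac{1}{7}$ ($k = \frac{1}{-7} = - \frac{1}{7} \approx -0.14286$)
$I{\left(z,G \right)} = -15 + G + z$ ($I{\left(z,G \right)} = \left(z + G\right) - 15 = \left(G + z\right) - 15 = -15 + G + z$)
$\left(I{\left(c{\left(-4,-1 \right)},2 \right)} + 11\right) k = \left(\left(-15 + 2 - 9\right) + 11\right) \left(- \frac{1}{7}\right) = \left(-22 + 11\right) \left(- \frac{1}{7}\right) = \left(-11\right) \left(- \frac{1}{7}\right) = \frac{11}{7}$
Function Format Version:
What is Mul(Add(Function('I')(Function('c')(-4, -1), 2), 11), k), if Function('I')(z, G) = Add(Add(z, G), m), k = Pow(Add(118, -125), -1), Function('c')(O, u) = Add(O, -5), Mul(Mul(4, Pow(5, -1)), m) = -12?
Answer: Rational(11, 7) ≈ 1.5714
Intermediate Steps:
m = -15 (m = Mul(Rational(5, 4), -12) = -15)
Function('c')(O, u) = Add(-5, O)
k = Rational(-1, 7) (k = Pow(-7, -1) = Rational(-1, 7) ≈ -0.14286)
Function('I')(z, G) = Add(-15, G, z) (Function('I')(z, G) = Add(Add(z, G), -15) = Add(Add(G, z), -15) = Add(-15, G, z))
Mul(Add(Function('I')(Function('c')(-4, -1), 2), 11), k) = Mul(Add(Add(-15, 2, Add(-5, -4)), 11), Rational(-1, 7)) = Mul(Add(Add(-15, 2, -9), 11), Rational(-1, 7)) = Mul(Add(-22, 11), Rational(-1, 7)) = Mul(-11, Rational(-1, 7)) = Rational(11, 7)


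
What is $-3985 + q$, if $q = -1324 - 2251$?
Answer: $-7560$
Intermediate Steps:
$q = -3575$ ($q = -1324 - 2251 = -3575$)
$-3985 + q = -3985 - 3575 = -7560$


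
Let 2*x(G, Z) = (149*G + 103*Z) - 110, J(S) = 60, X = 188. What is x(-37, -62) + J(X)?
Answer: -11889/2 ≈ -5944.5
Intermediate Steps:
x(G, Z) = -55 + 103*Z/2 + 149*G/2 (x(G, Z) = ((149*G + 103*Z) - 110)/2 = ((103*Z + 149*G) - 110)/2 = (-110 + 103*Z + 149*G)/2 = -55 + 103*Z/2 + 149*G/2)
x(-37, -62) + J(X) = (-55 + (103/2)*(-62) + (149/2)*(-37)) + 60 = (-55 - 3193 - 5513/2) + 60 = -12009/2 + 60 = -11889/2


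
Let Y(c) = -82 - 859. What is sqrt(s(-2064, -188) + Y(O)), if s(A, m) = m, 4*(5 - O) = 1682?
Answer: I*sqrt(1129) ≈ 33.601*I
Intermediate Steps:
O = -831/2 (O = 5 - 1/4*1682 = 5 - 841/2 = -831/2 ≈ -415.50)
Y(c) = -941
sqrt(s(-2064, -188) + Y(O)) = sqrt(-188 - 941) = sqrt(-1129) = I*sqrt(1129)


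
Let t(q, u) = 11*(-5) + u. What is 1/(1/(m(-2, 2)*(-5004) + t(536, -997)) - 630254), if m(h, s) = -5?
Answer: -23968/15105927871 ≈ -1.5867e-6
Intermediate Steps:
t(q, u) = -55 + u
1/(1/(m(-2, 2)*(-5004) + t(536, -997)) - 630254) = 1/(1/(-5*(-5004) + (-55 - 997)) - 630254) = 1/(1/(25020 - 1052) - 630254) = 1/(1/23968 - 630254) = 1/(-15105927871/23968) = -23968/15105927871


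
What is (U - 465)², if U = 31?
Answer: 188356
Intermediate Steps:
(U - 465)² = (31 - 465)² = (-434)² = 188356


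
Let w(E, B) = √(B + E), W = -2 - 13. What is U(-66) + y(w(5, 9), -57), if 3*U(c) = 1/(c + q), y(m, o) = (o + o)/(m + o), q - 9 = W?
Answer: 1400333/698760 + 114*√14/3235 ≈ 2.1359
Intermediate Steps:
W = -15
q = -6 (q = 9 - 15 = -6)
y(m, o) = 2*o/(m + o) (y(m, o) = (2*o)/(m + o) = 2*o/(m + o))
U(c) = 1/(3*(-6 + c)) (U(c) = 1/(3*(c - 6)) = 1/(3*(-6 + c)))
U(-66) + y(w(5, 9), -57) = 1/(3*(-6 - 66)) + 2*(-57)/(√(9 + 5) - 57) = (⅓)/(-72) + 2*(-57)/(√14 - 57) = (⅓)*(-1/72) + 2*(-57)/(-57 + √14) = -1/216 - 114/(-57 + √14)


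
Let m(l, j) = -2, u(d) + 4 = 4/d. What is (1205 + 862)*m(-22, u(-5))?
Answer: -4134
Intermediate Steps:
u(d) = -4 + 4/d
(1205 + 862)*m(-22, u(-5)) = (1205 + 862)*(-2) = 2067*(-2) = -4134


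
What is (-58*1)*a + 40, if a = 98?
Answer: -5644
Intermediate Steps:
(-58*1)*a + 40 = -58*1*98 + 40 = -58*98 + 40 = -5684 + 40 = -5644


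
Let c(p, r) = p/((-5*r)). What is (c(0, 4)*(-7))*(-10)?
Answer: 0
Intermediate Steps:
c(p, r) = -p/(5*r) (c(p, r) = p*(-1/(5*r)) = -p/(5*r))
(c(0, 4)*(-7))*(-10) = (-⅕*0/4*(-7))*(-10) = (-⅕*0*¼*(-7))*(-10) = (0*(-7))*(-10) = 0*(-10) = 0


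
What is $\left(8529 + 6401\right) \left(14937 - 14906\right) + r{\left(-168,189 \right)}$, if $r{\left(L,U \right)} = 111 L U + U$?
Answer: $-3061453$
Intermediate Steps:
$r{\left(L,U \right)} = U + 111 L U$ ($r{\left(L,U \right)} = 111 L U + U = U + 111 L U$)
$\left(8529 + 6401\right) \left(14937 - 14906\right) + r{\left(-168,189 \right)} = \left(8529 + 6401\right) \left(14937 - 14906\right) + 189 \left(1 + 111 \left(-168\right)\right) = 14930 \cdot 31 + 189 \left(1 - 18648\right) = 462830 + 189 \left(-18647\right) = 462830 - 3524283 = -3061453$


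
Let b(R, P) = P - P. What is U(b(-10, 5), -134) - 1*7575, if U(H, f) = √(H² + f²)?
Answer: -7441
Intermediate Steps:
b(R, P) = 0
U(b(-10, 5), -134) - 1*7575 = √(0² + (-134)²) - 1*7575 = √(0 + 17956) - 7575 = √17956 - 7575 = 134 - 7575 = -7441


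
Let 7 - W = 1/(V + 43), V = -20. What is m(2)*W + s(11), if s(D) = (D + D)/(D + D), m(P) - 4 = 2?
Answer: 983/23 ≈ 42.739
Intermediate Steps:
m(P) = 6 (m(P) = 4 + 2 = 6)
s(D) = 1 (s(D) = (2*D)/((2*D)) = (2*D)*(1/(2*D)) = 1)
W = 160/23 (W = 7 - 1/(-20 + 43) = 7 - 1/23 = 160/23 ≈ 6.9565)
m(2)*W + s(11) = 6*(160/23) + 1 = 960/23 + 1 = 983/23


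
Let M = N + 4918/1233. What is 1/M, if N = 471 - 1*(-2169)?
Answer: 1233/3260038 ≈ 0.00037822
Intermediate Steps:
N = 2640 (N = 471 + 2169 = 2640)
M = 3260038/1233 (M = 2640 + 4918/1233 = 3260038/1233 ≈ 2644.0)
1/M = 1/(3260038/1233) = 1233/3260038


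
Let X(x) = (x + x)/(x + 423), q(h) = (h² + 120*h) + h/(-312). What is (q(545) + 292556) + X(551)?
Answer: 99520339561/151944 ≈ 6.5498e+5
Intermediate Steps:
q(h) = h² + 37439*h/312 (q(h) = (h² + 120*h) + h*(-1/312) = (h² + 120*h) - h/312 = h² + 37439*h/312)
X(x) = 2*x/(423 + x) (X(x) = (2*x)/(423 + x) = 2*x/(423 + x))
(q(545) + 292556) + X(551) = ((1/312)*545*(37439 + 312*545) + 292556) + 2*551/(423 + 551) = ((1/312)*545*(37439 + 170040) + 292556) + 2*551/974 = ((1/312)*545*207479 + 292556) + 2*551*(1/974) = (113076055/312 + 292556) + 551/487 = 204353527/312 + 551/487 = 99520339561/151944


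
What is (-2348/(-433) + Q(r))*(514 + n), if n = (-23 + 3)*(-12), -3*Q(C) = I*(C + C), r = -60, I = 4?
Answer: 54007512/433 ≈ 1.2473e+5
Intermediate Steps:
Q(C) = -8*C/3 (Q(C) = -4*(C + C)/3 = -4*2*C/3 = -8*C/3)
n = 240 (n = -20*(-12) = 240)
(-2348/(-433) + Q(r))*(514 + n) = (-2348/(-433) - 8/3*(-60))*(514 + 240) = (-2348*(-1/433) + 160)*754 = (2348/433 + 160)*754 = (71628/433)*754 = 54007512/433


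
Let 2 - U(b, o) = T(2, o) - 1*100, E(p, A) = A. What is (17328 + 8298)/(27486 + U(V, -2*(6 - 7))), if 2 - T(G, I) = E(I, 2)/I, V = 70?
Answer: 25626/27587 ≈ 0.92892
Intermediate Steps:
T(G, I) = 2 - 2/I
U(b, o) = 100 + 2/o (U(b, o) = 2 - ((2 - 2/o) - 1*100) = 2 - ((2 - 2/o) - 100) = 2 - (-98 - 2/o) = 2 + (98 + 2/o) = 100 + 2/o)
(17328 + 8298)/(27486 + U(V, -2*(6 - 7))) = (17328 + 8298)/(27486 + (100 + 2/((-2*(6 - 7))))) = 25626/(27486 + (100 + 2/((-2*(-1))))) = 25626/(27486 + (100 + 2/2)) = 25626/(27486 + (100 + 2*(½))) = 25626/(27486 + (100 + 1)) = 25626/(27486 + 101) = 25626/27587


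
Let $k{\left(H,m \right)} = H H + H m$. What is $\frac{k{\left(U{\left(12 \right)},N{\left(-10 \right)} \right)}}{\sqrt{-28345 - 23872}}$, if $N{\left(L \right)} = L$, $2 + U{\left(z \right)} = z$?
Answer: $0$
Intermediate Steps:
$U{\left(z \right)} = -2 + z$
$k{\left(H,m \right)} = H^{2} + H m$
$\frac{k{\left(U{\left(12 \right)},N{\left(-10 \right)} \right)}}{\sqrt{-28345 - 23872}} = \frac{\left(-2 + 12\right) \left(\left(-2 + 12\right) - 10\right)}{\sqrt{-28345 - 23872}} = \frac{10 \left(10 - 10\right)}{\sqrt{-52217}} = \frac{10 \cdot 0}{i \sqrt{52217}} = 0 \left(- \frac{i \sqrt{52217}}{52217}\right) = 0$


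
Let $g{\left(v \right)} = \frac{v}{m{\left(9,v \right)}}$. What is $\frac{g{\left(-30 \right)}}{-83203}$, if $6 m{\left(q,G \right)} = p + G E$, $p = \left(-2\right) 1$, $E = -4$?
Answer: $\frac{90}{4908977} \approx 1.8334 \cdot 10^{-5}$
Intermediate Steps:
$p = -2$
$m{\left(q,G \right)} = - \frac{1}{3} - \frac{2 G}{3}$ ($m{\left(q,G \right)} = \frac{-2 + G \left(-4\right)}{6} = \frac{-2 - 4 G}{6} = - \frac{1}{3} - \frac{2 G}{3}$)
$g{\left(v \right)} = \frac{v}{- \frac{1}{3} - \frac{2 v}{3}}$
$\frac{g{\left(-30 \right)}}{-83203} = \frac{\left(-3\right) \left(-30\right) \frac{1}{1 + 2 \left(-30\right)}}{-83203} = \left(-3\right) \left(-30\right) \frac{1}{1 - 60} \left(- \frac{1}{83203}\right) = \left(-3\right) \left(-30\right) \frac{1}{-59} \left(- \frac{1}{83203}\right) = \left(-3\right) \left(-30\right) \left(- \frac{1}{59}\right) \left(- \frac{1}{83203}\right) = \left(- \frac{90}{59}\right) \left(- \frac{1}{83203}\right) = \frac{90}{4908977}$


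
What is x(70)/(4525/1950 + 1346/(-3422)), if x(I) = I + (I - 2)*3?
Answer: 36567492/257197 ≈ 142.18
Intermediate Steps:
x(I) = -6 + 4*I (x(I) = I + (-2 + I)*3 = I + (-6 + 3*I) = -6 + 4*I)
x(70)/(4525/1950 + 1346/(-3422)) = (-6 + 4*70)/(4525/1950 + 1346/(-3422)) = (-6 + 280)/(4525*(1/1950) + 1346*(-1/3422)) = 274/(181/78 - 673/1711) = 274/(257197/133458) = 274*(133458/257197) = 36567492/257197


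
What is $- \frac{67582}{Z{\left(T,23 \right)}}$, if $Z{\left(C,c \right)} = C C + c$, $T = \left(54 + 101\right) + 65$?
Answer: $- \frac{67582}{48423} \approx -1.3957$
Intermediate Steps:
$T = 220$ ($T = 155 + 65 = 220$)
$Z{\left(C,c \right)} = c + C^{2}$ ($Z{\left(C,c \right)} = C^{2} + c = c + C^{2}$)
$- \frac{67582}{Z{\left(T,23 \right)}} = - \frac{67582}{23 + 220^{2}} = - \frac{67582}{23 + 48400} = - \frac{67582}{48423}$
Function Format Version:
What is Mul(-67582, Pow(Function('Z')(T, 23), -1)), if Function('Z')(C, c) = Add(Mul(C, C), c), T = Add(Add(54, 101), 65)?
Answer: Rational(-67582, 48423) ≈ -1.3957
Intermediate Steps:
T = 220 (T = Add(155, 65) = 220)
Function('Z')(C, c) = Add(c, Pow(C, 2)) (Function('Z')(C, c) = Add(Pow(C, 2), c) = Add(c, Pow(C, 2)))
Mul(-67582, Pow(Function('Z')(T, 23), -1)) = Mul(-67582, Pow(Add(23, Pow(220, 2)), -1)) = Mul(-67582, Pow(Add(23, 48400), -1)) = Mul(-67582, Pow(48423, -1)) = Mul(-67582, Rational(1, 48423)) = Rational(-67582, 48423)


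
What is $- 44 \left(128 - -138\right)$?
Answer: $-11704$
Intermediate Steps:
$- 44 \left(128 - -138\right) = - 44 \left(128 + 138\right) = \left(-44\right) 266 = -11704$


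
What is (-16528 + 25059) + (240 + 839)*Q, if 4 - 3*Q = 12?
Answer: 16961/3 ≈ 5653.7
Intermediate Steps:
Q = -8/3 (Q = 4/3 - ⅓*12 = 4/3 - 4 = -8/3 ≈ -2.6667)
(-16528 + 25059) + (240 + 839)*Q = (-16528 + 25059) + (240 + 839)*(-8/3) = 8531 + 1079*(-8/3) = 8531 - 8632/3 = 16961/3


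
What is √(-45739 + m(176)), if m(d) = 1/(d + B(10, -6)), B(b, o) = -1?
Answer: 2*I*√14007567/35 ≈ 213.87*I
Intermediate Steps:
m(d) = 1/(-1 + d) (m(d) = 1/(d - 1) = 1/(-1 + d))
√(-45739 + m(176)) = √(-45739 + 1/(-1 + 176)) = √(-45739 + 1/175) = √(-8004324/175) = 2*I*√14007567/35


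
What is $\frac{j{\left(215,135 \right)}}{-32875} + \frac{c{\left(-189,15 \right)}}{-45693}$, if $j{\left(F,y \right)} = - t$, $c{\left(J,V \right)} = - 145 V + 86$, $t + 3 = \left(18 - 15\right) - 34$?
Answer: $\frac{67122313}{1502157375} \approx 0.044684$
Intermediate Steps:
$t = -34$ ($t = -3 + \left(\left(18 - 15\right) - 34\right) = -3 + \left(3 - 34\right) = -3 - 31 = -34$)
$c{\left(J,V \right)} = 86 - 145 V$
$j{\left(F,y \right)} = 34$ ($j{\left(F,y \right)} = \left(-1\right) \left(-34\right) = 34$)
$\frac{j{\left(215,135 \right)}}{-32875} + \frac{c{\left(-189,15 \right)}}{-45693} = \frac{34}{-32875} + \frac{86 - 2175}{-45693} = 34 \left(- \frac{1}{32875}\right) + \left(86 - 2175\right) \left(- \frac{1}{45693}\right) = - \frac{34}{32875} - - \frac{2089}{45693} = - \frac{34}{32875} + \frac{2089}{45693} = \frac{67122313}{1502157375}$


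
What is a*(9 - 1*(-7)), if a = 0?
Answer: 0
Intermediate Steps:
a*(9 - 1*(-7)) = 0*(9 - 1*(-7)) = 0*(9 + 7) = 0*16 = 0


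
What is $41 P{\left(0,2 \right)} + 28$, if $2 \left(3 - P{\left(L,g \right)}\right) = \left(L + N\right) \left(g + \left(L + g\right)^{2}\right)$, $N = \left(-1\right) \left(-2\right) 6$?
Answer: $-1325$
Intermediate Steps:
$N = 12$ ($N = 2 \cdot 6 = 12$)
$P{\left(L,g \right)} = 3 - \frac{\left(12 + L\right) \left(g + \left(L + g\right)^{2}\right)}{2}$ ($P{\left(L,g \right)} = 3 - \frac{\left(L + 12\right) \left(g + \left(L + g\right)^{2}\right)}{2} = 3 - \frac{\left(12 + L\right) \left(g + \left(L + g\right)^{2}\right)}{2}$)
$41 P{\left(0,2 \right)} + 28 = 41 \left(3 - 12 - 6 \left(0 + 2\right)^{2} - 0 \cdot 2 - 0 \left(0 + 2\right)^{2}\right) + 28 = 41 \left(3 - 12 - 6 \cdot 2^{2} + 0 - 0 \cdot 2^{2}\right) + 28 = 41 \left(3 - 12 - 24 + 0 - 0 \cdot 4\right) + 28 = 41 \left(3 - 12 - 24 + 0 + 0\right) + 28 = 41 \left(-33\right) + 28 = -1353 + 28 = -1325$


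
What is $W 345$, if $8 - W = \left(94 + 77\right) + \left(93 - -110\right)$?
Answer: $-126270$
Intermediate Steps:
$W = -366$ ($W = 8 - \left(\left(94 + 77\right) + \left(93 - -110\right)\right) = 8 - \left(171 + \left(93 + 110\right)\right) = 8 - \left(171 + 203\right) = 8 - 374 = -366$)
$W 345 = \left(-366\right) 345 = -126270$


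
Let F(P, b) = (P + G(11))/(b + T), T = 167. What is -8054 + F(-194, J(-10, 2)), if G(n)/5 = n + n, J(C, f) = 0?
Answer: -1345102/167 ≈ -8054.5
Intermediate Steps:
G(n) = 10*n (G(n) = 5*(n + n) = 5*(2*n) = 10*n)
F(P, b) = (110 + P)/(167 + b) (F(P, b) = (P + 10*11)/(b + 167) = (P + 110)/(167 + b) = (110 + P)/(167 + b))
-8054 + F(-194, J(-10, 2)) = -8054 + (110 - 194)/(167 + 0) = -8054 - 84/167 = -1345102/167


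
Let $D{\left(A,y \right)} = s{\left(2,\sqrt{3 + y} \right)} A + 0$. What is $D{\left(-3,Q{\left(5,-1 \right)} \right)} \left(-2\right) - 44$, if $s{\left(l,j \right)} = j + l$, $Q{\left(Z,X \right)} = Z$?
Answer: $-32 + 12 \sqrt{2} \approx -15.029$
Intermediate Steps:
$D{\left(A,y \right)} = A \left(2 + \sqrt{3 + y}\right)$ ($D{\left(A,y \right)} = \left(\sqrt{3 + y} + 2\right) A + 0 = \left(2 + \sqrt{3 + y}\right) A + 0 = A \left(2 + \sqrt{3 + y}\right) + 0 = A \left(2 + \sqrt{3 + y}\right)$)
$D{\left(-3,Q{\left(5,-1 \right)} \right)} \left(-2\right) - 44 = - 3 \left(2 + \sqrt{3 + 5}\right) \left(-2\right) - 44 = - 3 \left(2 + \sqrt{8}\right) \left(-2\right) - 44 = - 3 \left(2 + 2 \sqrt{2}\right) \left(-2\right) - 44 = \left(-6 - 6 \sqrt{2}\right) \left(-2\right) - 44 = \left(12 + 12 \sqrt{2}\right) - 44 = -32 + 12 \sqrt{2}$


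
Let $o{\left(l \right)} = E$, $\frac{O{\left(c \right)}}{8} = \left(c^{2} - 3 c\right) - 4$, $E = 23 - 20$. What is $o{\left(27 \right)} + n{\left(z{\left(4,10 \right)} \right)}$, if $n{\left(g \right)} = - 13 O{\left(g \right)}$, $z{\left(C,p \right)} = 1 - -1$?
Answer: $627$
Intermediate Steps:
$E = 3$ ($E = 23 - 20 = 3$)
$z{\left(C,p \right)} = 2$ ($z{\left(C,p \right)} = 1 + 1 = 2$)
$O{\left(c \right)} = -32 - 24 c + 8 c^{2}$ ($O{\left(c \right)} = 8 \left(\left(c^{2} - 3 c\right) - 4\right) = 8 \left(-4 + c^{2} - 3 c\right) = -32 - 24 c + 8 c^{2}$)
$o{\left(l \right)} = 3$
$n{\left(g \right)} = 416 - 104 g^{2} + 312 g$ ($n{\left(g \right)} = - 13 \left(-32 - 24 g + 8 g^{2}\right) = 416 - 104 g^{2} + 312 g$)
$o{\left(27 \right)} + n{\left(z{\left(4,10 \right)} \right)} = 3 + \left(416 - 104 \cdot 2^{2} + 312 \cdot 2\right) = 3 + \left(416 - 416 + 624\right) = 3 + 624 = 627$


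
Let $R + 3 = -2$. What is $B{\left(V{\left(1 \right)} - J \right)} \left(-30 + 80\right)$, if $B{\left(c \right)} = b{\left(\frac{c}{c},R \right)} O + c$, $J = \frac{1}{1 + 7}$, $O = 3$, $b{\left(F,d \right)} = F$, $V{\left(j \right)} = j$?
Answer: $\frac{775}{4} \approx 193.75$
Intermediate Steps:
$R = -5$ ($R = -3 - 2 = -5$)
$J = \frac{1}{8} \approx 0.125$
$B{\left(c \right)} = 3 + c$ ($B{\left(c \right)} = \frac{c}{c} 3 + c = 1 \cdot 3 + c = 3 + c$)
$B{\left(V{\left(1 \right)} - J \right)} \left(-30 + 80\right) = \left(3 + \left(1 - \frac{1}{8}\right)\right) \left(-30 + 80\right) = \left(3 + \left(1 - \frac{1}{8}\right)\right) 50 = \left(3 + \frac{7}{8}\right) 50 = \frac{31}{8} \cdot 50 = \frac{775}{4}$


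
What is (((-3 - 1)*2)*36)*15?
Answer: -4320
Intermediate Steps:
(((-3 - 1)*2)*36)*15 = (-4*2*36)*15 = -8*36*15 = -288*15 = -4320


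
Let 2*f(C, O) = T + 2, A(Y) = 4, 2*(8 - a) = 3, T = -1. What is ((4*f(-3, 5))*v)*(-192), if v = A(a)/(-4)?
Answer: 384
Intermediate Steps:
a = 13/2 (a = 8 - ½*3 = 8 - 3/2 = 13/2 ≈ 6.5000)
f(C, O) = ½ (f(C, O) = (-1 + 2)/2 = (½)*1 = ½)
v = -1 (v = 4/(-4) = 4*(-¼) = -1)
((4*f(-3, 5))*v)*(-192) = ((4*(½))*(-1))*(-192) = (2*(-1))*(-192) = -2*(-192) = 384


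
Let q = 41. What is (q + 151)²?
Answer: 36864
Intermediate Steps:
(q + 151)² = (41 + 151)² = 192² = 36864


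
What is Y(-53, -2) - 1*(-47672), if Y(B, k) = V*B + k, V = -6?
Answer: 47988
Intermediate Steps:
Y(B, k) = k - 6*B (Y(B, k) = -6*B + k = k - 6*B)
Y(-53, -2) - 1*(-47672) = (-2 - 6*(-53)) - 1*(-47672) = (-2 + 318) + 47672 = 316 + 47672 = 47988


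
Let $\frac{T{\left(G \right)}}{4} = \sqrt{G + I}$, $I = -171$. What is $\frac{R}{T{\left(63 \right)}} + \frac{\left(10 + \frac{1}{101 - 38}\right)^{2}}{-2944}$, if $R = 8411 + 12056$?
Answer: $- \frac{398161}{11684736} - \frac{20467 i \sqrt{3}}{72} \approx -0.034075 - 492.36 i$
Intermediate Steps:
$R = 20467$
$T{\left(G \right)} = 4 \sqrt{-171 + G}$ ($T{\left(G \right)} = 4 \sqrt{G - 171} = 4 \sqrt{-171 + G}$)
$\frac{R}{T{\left(63 \right)}} + \frac{\left(10 + \frac{1}{101 - 38}\right)^{2}}{-2944} = \frac{20467}{4 \sqrt{-171 + 63}} + \frac{\left(10 + \frac{1}{101 - 38}\right)^{2}}{-2944} = \frac{20467}{4 \sqrt{-108}} + \left(10 + \frac{1}{63}\right)^{2} \left(- \frac{1}{2944}\right) = \frac{20467}{4 \cdot 6 i \sqrt{3}} + \left(10 + \frac{1}{63}\right)^{2} \left(- \frac{1}{2944}\right) = \frac{20467}{24 i \sqrt{3}} + \left(\frac{631}{63}\right)^{2} \left(- \frac{1}{2944}\right) = 20467 \left(- \frac{i \sqrt{3}}{72}\right) + \frac{398161}{3969} \left(- \frac{1}{2944}\right) = - \frac{20467 i \sqrt{3}}{72} - \frac{398161}{11684736} = - \frac{398161}{11684736} - \frac{20467 i \sqrt{3}}{72}$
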